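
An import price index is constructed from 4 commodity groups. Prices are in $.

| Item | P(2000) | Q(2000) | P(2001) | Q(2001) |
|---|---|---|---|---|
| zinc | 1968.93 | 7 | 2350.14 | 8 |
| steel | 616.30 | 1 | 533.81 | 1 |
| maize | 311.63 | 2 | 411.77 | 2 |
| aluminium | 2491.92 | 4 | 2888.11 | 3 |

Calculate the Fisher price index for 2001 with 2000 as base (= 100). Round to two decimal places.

Laspeyres component (base-period weights):
ΣP(2001)Q(2000) = 2350.14×7 + 533.81×1 + 411.77×2 + 2888.11×4 = 16450.98 + 533.81 + 823.54 + 11552.44 = 29360.77
ΣP(2000)Q(2000) = 1968.93×7 + 616.30×1 + 311.63×2 + 2491.92×4 = 13782.51 + 616.3 + 623.26 + 9967.68 = 24989.75
L = 29360.77 / 24989.75 × 100 = 117.4913
Paasche component (current-period weights):
ΣP(2001)Q(2001) = 2350.14×8 + 533.81×1 + 411.77×2 + 2888.11×3 = 18801.12 + 533.81 + 823.54 + 8664.33 = 28822.8
ΣP(2000)Q(2001) = 1968.93×8 + 616.30×1 + 311.63×2 + 2491.92×3 = 15751.44 + 616.3 + 623.26 + 7475.76 = 24466.76
P = 28822.8 / 24466.76 × 100 = 117.8039
Fisher = √(L × P) = √(117.4913 × 117.8039) = 117.6475

117.65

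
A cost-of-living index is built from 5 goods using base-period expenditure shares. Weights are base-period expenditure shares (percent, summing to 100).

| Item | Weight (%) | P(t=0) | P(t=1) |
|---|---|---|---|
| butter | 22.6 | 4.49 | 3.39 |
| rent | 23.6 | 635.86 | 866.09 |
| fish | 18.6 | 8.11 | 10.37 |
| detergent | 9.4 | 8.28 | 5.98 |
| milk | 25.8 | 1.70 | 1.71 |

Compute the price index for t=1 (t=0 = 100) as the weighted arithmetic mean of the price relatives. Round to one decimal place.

butter: 22.6 × (3.39/4.49) = 22.6 × 0.755011 = 17.0633
rent: 23.6 × (866.09/635.86) = 23.6 × 1.362077 = 32.1450
fish: 18.6 × (10.37/8.11) = 18.6 × 1.278668 = 23.7832
detergent: 9.4 × (5.98/8.28) = 9.4 × 0.722222 = 6.7889
milk: 25.8 × (1.71/1.70) = 25.8 × 1.005882 = 25.9518
Index = Σ wᵢ·(p₁ᵢ/p₀ᵢ) = 17.0633 + 32.1450 + 23.7832 + 6.7889 + 25.9518 = 105.7321

105.7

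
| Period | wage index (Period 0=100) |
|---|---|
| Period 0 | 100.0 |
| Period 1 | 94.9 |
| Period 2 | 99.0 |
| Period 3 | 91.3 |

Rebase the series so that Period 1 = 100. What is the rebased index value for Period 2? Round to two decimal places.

Rebased(Period 2) = 99.0 / 94.9 × 100 = 104.3203

104.32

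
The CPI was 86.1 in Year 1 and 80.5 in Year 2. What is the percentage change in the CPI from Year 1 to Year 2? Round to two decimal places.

-6.50%

Change = (80.5 − 86.1) / 86.1 × 100
       = -5.6 / 86.1 × 100 = -6.5041%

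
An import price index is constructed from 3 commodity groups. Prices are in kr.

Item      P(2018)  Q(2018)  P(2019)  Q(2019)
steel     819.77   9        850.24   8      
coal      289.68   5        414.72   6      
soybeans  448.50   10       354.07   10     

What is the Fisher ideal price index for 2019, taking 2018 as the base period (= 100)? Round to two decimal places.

100.03

Laspeyres component (base-period weights):
ΣP(2019)Q(2018) = 850.24×9 + 414.72×5 + 354.07×10 = 7652.16 + 2073.6 + 3540.7 = 13266.46
ΣP(2018)Q(2018) = 819.77×9 + 289.68×5 + 448.50×10 = 7377.93 + 1448.4 + 4485 = 13311.33
L = 13266.46 / 13311.33 × 100 = 99.6629
Paasche component (current-period weights):
ΣP(2019)Q(2019) = 850.24×8 + 414.72×6 + 354.07×10 = 6801.92 + 2488.32 + 3540.7 = 12830.94
ΣP(2018)Q(2019) = 819.77×8 + 289.68×6 + 448.50×10 = 6558.16 + 1738.08 + 4485 = 12781.24
P = 12830.94 / 12781.24 × 100 = 100.3889
Fisher = √(L × P) = √(99.6629 × 100.3889) = 100.0252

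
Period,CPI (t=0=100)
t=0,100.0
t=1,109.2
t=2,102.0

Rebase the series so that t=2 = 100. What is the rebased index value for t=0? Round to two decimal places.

Rebased(t=0) = 100.0 / 102.0 × 100 = 98.0392

98.04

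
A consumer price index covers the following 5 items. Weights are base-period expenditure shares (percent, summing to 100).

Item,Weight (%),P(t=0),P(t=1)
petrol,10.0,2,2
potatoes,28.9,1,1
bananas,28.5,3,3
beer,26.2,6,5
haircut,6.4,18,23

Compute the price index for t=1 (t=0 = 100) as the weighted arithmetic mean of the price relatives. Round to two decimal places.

petrol: 10.0 × (2/2) = 10.0 × 1.000000 = 10.0000
potatoes: 28.9 × (1/1) = 28.9 × 1.000000 = 28.9000
bananas: 28.5 × (3/3) = 28.5 × 1.000000 = 28.5000
beer: 26.2 × (5/6) = 26.2 × 0.833333 = 21.8333
haircut: 6.4 × (23/18) = 6.4 × 1.277778 = 8.1778
Index = Σ wᵢ·(p₁ᵢ/p₀ᵢ) = 10.0000 + 28.9000 + 28.5000 + 21.8333 + 8.1778 = 97.4111

97.41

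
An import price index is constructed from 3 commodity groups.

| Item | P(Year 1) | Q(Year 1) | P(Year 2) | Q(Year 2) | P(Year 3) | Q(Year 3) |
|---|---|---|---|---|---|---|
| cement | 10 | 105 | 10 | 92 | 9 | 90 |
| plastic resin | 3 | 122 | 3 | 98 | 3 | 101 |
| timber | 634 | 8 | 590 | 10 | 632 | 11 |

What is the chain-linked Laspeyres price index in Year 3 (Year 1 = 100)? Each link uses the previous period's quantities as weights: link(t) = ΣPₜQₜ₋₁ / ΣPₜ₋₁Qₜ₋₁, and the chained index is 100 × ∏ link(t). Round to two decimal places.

98.94

Link Year 1→Year 2:
ΣP(Year 2)Q(Year 1) = 10×105 + 3×122 + 590×8 = 1050 + 366 + 4720 = 6136
ΣP(Year 1)Q(Year 1) = 10×105 + 3×122 + 634×8 = 1050 + 366 + 5072 = 6488
link = 6136/6488 = 0.945746
Link Year 2→Year 3:
ΣP(Year 3)Q(Year 2) = 9×92 + 3×98 + 632×10 = 828 + 294 + 6320 = 7442
ΣP(Year 2)Q(Year 2) = 10×92 + 3×98 + 590×10 = 920 + 294 + 5900 = 7114
link = 7442/7114 = 1.046106
Chained index = 100 × 0.945746 × 1.046106 = 98.9351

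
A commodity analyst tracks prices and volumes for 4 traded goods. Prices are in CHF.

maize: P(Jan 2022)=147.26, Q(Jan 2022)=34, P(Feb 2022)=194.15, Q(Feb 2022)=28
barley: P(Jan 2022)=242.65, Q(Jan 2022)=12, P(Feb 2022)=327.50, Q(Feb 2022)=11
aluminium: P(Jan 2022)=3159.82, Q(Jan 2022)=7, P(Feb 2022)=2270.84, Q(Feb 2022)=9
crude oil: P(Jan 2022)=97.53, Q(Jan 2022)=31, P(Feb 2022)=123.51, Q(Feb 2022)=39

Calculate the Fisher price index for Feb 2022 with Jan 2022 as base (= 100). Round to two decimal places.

89.67

Laspeyres component (base-period weights):
ΣP(Feb 2022)Q(Jan 2022) = 194.15×34 + 327.50×12 + 2270.84×7 + 123.51×31 = 6601.1 + 3930 + 15895.88 + 3828.81 = 30255.79
ΣP(Jan 2022)Q(Jan 2022) = 147.26×34 + 242.65×12 + 3159.82×7 + 97.53×31 = 5006.84 + 2911.8 + 22118.74 + 3023.43 = 33060.81
L = 30255.79 / 33060.81 × 100 = 91.5156
Paasche component (current-period weights):
ΣP(Feb 2022)Q(Feb 2022) = 194.15×28 + 327.50×11 + 2270.84×9 + 123.51×39 = 5436.2 + 3602.5 + 20437.56 + 4816.89 = 34293.15
ΣP(Jan 2022)Q(Feb 2022) = 147.26×28 + 242.65×11 + 3159.82×9 + 97.53×39 = 4123.28 + 2669.15 + 28438.38 + 3803.67 = 39034.48
P = 34293.15 / 39034.48 × 100 = 87.8535
Fisher = √(L × P) = √(91.5156 × 87.8535) = 89.6658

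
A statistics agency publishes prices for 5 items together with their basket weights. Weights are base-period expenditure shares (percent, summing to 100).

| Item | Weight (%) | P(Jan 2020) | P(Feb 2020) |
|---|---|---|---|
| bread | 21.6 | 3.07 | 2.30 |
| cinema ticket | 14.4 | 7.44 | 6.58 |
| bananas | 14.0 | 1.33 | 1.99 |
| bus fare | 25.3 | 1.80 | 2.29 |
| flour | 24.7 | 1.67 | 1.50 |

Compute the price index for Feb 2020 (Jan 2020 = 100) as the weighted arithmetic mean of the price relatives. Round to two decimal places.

bread: 21.6 × (2.30/3.07) = 21.6 × 0.749186 = 16.1824
cinema ticket: 14.4 × (6.58/7.44) = 14.4 × 0.884409 = 12.7355
bananas: 14.0 × (1.99/1.33) = 14.0 × 1.496241 = 20.9474
bus fare: 25.3 × (2.29/1.80) = 25.3 × 1.272222 = 32.1872
flour: 24.7 × (1.50/1.67) = 24.7 × 0.898204 = 22.1856
Index = Σ wᵢ·(p₁ᵢ/p₀ᵢ) = 16.1824 + 12.7355 + 20.9474 + 32.1872 + 22.1856 = 104.2381

104.24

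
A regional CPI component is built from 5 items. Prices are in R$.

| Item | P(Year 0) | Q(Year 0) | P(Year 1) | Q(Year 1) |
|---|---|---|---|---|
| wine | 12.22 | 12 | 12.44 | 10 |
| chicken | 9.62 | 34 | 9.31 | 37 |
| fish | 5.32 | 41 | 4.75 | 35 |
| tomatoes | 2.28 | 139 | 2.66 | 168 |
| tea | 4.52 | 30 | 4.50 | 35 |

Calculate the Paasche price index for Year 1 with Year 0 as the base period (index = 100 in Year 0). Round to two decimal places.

Paasche price index uses current-period quantities as weights.
ΣP(Year 1)·Q(Year 1) = 12.44×10 + 9.31×37 + 4.75×35 + 2.66×168 + 4.50×35 = 124.4 + 344.47 + 166.25 + 446.88 + 157.5 = 1239.5
ΣP(Year 0)·Q(Year 1) = 12.22×10 + 9.62×37 + 5.32×35 + 2.28×168 + 4.52×35 = 122.2 + 355.94 + 186.2 + 383.04 + 158.2 = 1205.58
Index = 1239.5 / 1205.58 × 100 = 102.8136

102.81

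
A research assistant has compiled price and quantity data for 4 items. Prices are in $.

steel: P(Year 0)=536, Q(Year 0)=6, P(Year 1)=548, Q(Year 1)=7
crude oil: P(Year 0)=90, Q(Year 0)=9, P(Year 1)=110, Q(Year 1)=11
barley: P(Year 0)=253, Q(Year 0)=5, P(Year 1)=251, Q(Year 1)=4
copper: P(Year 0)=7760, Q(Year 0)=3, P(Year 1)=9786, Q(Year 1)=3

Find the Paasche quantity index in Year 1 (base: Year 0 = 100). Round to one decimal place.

101.5

Paasche quantity index uses current-period prices as weights.
ΣP(Year 1)·Q(Year 1) = 548×7 + 110×11 + 251×4 + 9786×3 = 3836 + 1210 + 1004 + 29358 = 35408
ΣP(Year 1)·Q(Year 0) = 548×6 + 110×9 + 251×5 + 9786×3 = 3288 + 990 + 1255 + 29358 = 34891
Index = 35408 / 34891 × 100 = 101.4818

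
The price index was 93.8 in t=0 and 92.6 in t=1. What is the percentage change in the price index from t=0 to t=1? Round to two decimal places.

Change = (92.6 − 93.8) / 93.8 × 100
       = -1.2 / 93.8 × 100 = -1.2793%

-1.28%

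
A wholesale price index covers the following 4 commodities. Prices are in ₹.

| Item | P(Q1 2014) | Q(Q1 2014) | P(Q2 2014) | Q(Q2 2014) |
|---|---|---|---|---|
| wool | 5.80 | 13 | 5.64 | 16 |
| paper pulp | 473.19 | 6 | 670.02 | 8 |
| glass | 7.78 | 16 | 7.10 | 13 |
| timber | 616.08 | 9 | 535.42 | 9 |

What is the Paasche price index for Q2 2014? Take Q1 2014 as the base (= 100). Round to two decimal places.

108.79

Paasche price index uses current-period quantities as weights.
ΣP(Q2 2014)·Q(Q2 2014) = 5.64×16 + 670.02×8 + 7.10×13 + 535.42×9 = 90.24 + 5360.16 + 92.3 + 4818.78 = 10361.48
ΣP(Q1 2014)·Q(Q2 2014) = 5.80×16 + 473.19×8 + 7.78×13 + 616.08×9 = 92.8 + 3785.52 + 101.14 + 5544.72 = 9524.18
Index = 10361.48 / 9524.18 × 100 = 108.7913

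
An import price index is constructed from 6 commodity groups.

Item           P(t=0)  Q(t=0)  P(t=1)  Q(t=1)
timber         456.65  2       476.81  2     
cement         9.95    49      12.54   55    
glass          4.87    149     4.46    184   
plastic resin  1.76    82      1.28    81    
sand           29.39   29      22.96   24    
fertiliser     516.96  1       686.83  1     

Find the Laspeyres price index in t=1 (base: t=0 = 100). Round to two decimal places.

Laspeyres price index uses base-period quantities as weights.
ΣP(t=1)·Q(t=0) = 476.81×2 + 12.54×49 + 4.46×149 + 1.28×82 + 22.96×29 + 686.83×1 = 953.62 + 614.46 + 664.54 + 104.96 + 665.84 + 686.83 = 3690.25
ΣP(t=0)·Q(t=0) = 456.65×2 + 9.95×49 + 4.87×149 + 1.76×82 + 29.39×29 + 516.96×1 = 913.3 + 487.55 + 725.63 + 144.32 + 852.31 + 516.96 = 3640.07
Index = 3690.25 / 3640.07 × 100 = 101.3785

101.38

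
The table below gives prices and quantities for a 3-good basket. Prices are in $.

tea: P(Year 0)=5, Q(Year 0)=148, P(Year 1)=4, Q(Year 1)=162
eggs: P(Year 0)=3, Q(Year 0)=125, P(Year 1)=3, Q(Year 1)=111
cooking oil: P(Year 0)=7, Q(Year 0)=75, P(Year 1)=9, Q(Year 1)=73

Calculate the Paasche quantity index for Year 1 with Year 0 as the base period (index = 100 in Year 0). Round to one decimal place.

Paasche quantity index uses current-period prices as weights.
ΣP(Year 1)·Q(Year 1) = 4×162 + 3×111 + 9×73 = 648 + 333 + 657 = 1638
ΣP(Year 1)·Q(Year 0) = 4×148 + 3×125 + 9×75 = 592 + 375 + 675 = 1642
Index = 1638 / 1642 × 100 = 99.7564

99.8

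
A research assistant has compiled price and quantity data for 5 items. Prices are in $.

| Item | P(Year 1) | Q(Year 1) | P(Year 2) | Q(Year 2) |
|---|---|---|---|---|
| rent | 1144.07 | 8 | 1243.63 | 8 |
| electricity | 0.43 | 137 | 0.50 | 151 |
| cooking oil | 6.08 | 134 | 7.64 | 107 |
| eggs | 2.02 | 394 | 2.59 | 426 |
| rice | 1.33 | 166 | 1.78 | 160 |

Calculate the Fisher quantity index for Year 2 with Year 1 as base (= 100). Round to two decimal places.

99.03

Laspeyres component (base-period weights):
ΣP(Year 1)Q(Year 2) = 1144.07×8 + 0.43×151 + 6.08×107 + 2.02×426 + 1.33×160 = 9152.56 + 64.93 + 650.56 + 860.52 + 212.8 = 10941.37
ΣP(Year 1)Q(Year 1) = 1144.07×8 + 0.43×137 + 6.08×134 + 2.02×394 + 1.33×166 = 9152.56 + 58.91 + 814.72 + 795.88 + 220.78 = 11042.85
L = 10941.37 / 11042.85 × 100 = 99.0810
Paasche component (current-period weights):
ΣP(Year 2)Q(Year 2) = 1243.63×8 + 0.50×151 + 7.64×107 + 2.59×426 + 1.78×160 = 9949.04 + 75.5 + 817.48 + 1103.34 + 284.8 = 12230.16
ΣP(Year 2)Q(Year 1) = 1243.63×8 + 0.50×137 + 7.64×134 + 2.59×394 + 1.78×166 = 9949.04 + 68.5 + 1023.76 + 1020.46 + 295.48 = 12357.24
P = 12230.16 / 12357.24 × 100 = 98.9716
Fisher = √(L × P) = √(99.0810 × 98.9716) = 99.0263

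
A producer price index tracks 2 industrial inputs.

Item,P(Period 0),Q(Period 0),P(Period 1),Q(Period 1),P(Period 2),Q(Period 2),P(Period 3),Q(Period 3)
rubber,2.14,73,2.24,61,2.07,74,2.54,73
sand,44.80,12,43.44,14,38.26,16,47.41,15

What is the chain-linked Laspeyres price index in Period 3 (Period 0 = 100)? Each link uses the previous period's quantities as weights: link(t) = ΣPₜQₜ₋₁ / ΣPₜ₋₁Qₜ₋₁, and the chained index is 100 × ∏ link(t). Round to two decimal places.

Link Period 0→Period 1:
ΣP(Period 1)Q(Period 0) = 2.24×73 + 43.44×12 = 163.52 + 521.28 = 684.8
ΣP(Period 0)Q(Period 0) = 2.14×73 + 44.80×12 = 156.22 + 537.6 = 693.82
link = 684.8/693.82 = 0.987000
Link Period 1→Period 2:
ΣP(Period 2)Q(Period 1) = 2.07×61 + 38.26×14 = 126.27 + 535.64 = 661.91
ΣP(Period 1)Q(Period 1) = 2.24×61 + 43.44×14 = 136.64 + 608.16 = 744.8
link = 661.91/744.8 = 0.888708
Link Period 2→Period 3:
ΣP(Period 3)Q(Period 2) = 2.54×74 + 47.41×16 = 187.96 + 758.56 = 946.52
ΣP(Period 2)Q(Period 2) = 2.07×74 + 38.26×16 = 153.18 + 612.16 = 765.34
link = 946.52/765.34 = 1.236731
Chained index = 100 × 0.987000 × 0.888708 × 1.236731 = 108.4805

108.48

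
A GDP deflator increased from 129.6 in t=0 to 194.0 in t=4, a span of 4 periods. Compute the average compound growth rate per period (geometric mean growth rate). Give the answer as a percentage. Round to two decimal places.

10.61%

Growth factor = (194.0/129.6)^(1/4) = (1.496914)^(1/4) = 1.106112
Growth rate = 1.106112 − 1 = 0.106112 = 10.6112%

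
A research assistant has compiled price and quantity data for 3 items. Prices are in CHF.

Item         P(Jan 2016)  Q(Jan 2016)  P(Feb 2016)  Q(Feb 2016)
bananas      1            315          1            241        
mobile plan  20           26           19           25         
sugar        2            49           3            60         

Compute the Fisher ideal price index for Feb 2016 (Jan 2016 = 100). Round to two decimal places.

103.26

Laspeyres component (base-period weights):
ΣP(Feb 2016)Q(Jan 2016) = 1×315 + 19×26 + 3×49 = 315 + 494 + 147 = 956
ΣP(Jan 2016)Q(Jan 2016) = 1×315 + 20×26 + 2×49 = 315 + 520 + 98 = 933
L = 956 / 933 × 100 = 102.4652
Paasche component (current-period weights):
ΣP(Feb 2016)Q(Feb 2016) = 1×241 + 19×25 + 3×60 = 241 + 475 + 180 = 896
ΣP(Jan 2016)Q(Feb 2016) = 1×241 + 20×25 + 2×60 = 241 + 500 + 120 = 861
P = 896 / 861 × 100 = 104.0650
Fisher = √(L × P) = √(102.4652 × 104.0650) = 103.2620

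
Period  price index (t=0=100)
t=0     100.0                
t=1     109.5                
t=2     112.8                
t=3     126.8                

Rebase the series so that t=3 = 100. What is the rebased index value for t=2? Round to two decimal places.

88.96

Rebased(t=2) = 112.8 / 126.8 × 100 = 88.9590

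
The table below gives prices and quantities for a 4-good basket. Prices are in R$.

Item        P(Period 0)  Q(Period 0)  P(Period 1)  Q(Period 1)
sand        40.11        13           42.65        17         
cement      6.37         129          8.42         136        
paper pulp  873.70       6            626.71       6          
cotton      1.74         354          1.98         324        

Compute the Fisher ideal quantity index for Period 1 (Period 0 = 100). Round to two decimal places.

102.45

Laspeyres component (base-period weights):
ΣP(Period 0)Q(Period 1) = 40.11×17 + 6.37×136 + 873.70×6 + 1.74×324 = 681.87 + 866.32 + 5242.2 + 563.76 = 7354.15
ΣP(Period 0)Q(Period 0) = 40.11×13 + 6.37×129 + 873.70×6 + 1.74×354 = 521.43 + 821.73 + 5242.2 + 615.96 = 7201.32
L = 7354.15 / 7201.32 × 100 = 102.1222
Paasche component (current-period weights):
ΣP(Period 1)Q(Period 1) = 42.65×17 + 8.42×136 + 626.71×6 + 1.98×324 = 725.05 + 1145.12 + 3760.26 + 641.52 = 6271.95
ΣP(Period 1)Q(Period 0) = 42.65×13 + 8.42×129 + 626.71×6 + 1.98×354 = 554.45 + 1086.18 + 3760.26 + 700.92 = 6101.81
P = 6271.95 / 6101.81 × 100 = 102.7884
Fisher = √(L × P) = √(102.1222 × 102.7884) = 102.4548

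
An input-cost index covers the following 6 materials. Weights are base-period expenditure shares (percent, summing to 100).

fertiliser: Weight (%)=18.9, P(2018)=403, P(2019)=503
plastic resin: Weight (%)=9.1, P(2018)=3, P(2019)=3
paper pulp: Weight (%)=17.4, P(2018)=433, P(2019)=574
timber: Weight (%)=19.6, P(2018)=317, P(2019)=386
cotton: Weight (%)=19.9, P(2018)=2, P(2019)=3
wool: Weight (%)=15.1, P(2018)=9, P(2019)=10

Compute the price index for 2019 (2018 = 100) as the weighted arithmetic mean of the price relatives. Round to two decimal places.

126.25

fertiliser: 18.9 × (503/403) = 18.9 × 1.248139 = 23.5898
plastic resin: 9.1 × (3/3) = 9.1 × 1.000000 = 9.1000
paper pulp: 17.4 × (574/433) = 17.4 × 1.325635 = 23.0661
timber: 19.6 × (386/317) = 19.6 × 1.217666 = 23.8662
cotton: 19.9 × (3/2) = 19.9 × 1.500000 = 29.8500
wool: 15.1 × (10/9) = 15.1 × 1.111111 = 16.7778
Index = Σ wᵢ·(p₁ᵢ/p₀ᵢ) = 23.5898 + 9.1000 + 23.0661 + 23.8662 + 29.8500 + 16.7778 = 126.2499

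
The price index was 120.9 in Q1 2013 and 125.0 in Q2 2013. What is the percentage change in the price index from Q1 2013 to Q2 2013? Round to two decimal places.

3.39%

Change = (125.0 − 120.9) / 120.9 × 100
       = 4.1 / 120.9 × 100 = 3.3912%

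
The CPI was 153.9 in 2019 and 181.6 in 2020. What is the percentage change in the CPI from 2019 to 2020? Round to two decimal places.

18.00%

Change = (181.6 − 153.9) / 153.9 × 100
       = 27.7 / 153.9 × 100 = 17.9987%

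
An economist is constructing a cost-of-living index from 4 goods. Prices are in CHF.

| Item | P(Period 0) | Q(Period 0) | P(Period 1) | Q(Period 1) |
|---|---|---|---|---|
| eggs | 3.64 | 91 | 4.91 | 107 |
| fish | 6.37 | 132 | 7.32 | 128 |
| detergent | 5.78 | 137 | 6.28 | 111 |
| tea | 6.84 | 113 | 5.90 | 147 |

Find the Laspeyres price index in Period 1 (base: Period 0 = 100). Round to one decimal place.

107.4

Laspeyres price index uses base-period quantities as weights.
ΣP(Period 1)·Q(Period 0) = 4.91×91 + 7.32×132 + 6.28×137 + 5.90×113 = 446.81 + 966.24 + 860.36 + 666.7 = 2940.11
ΣP(Period 0)·Q(Period 0) = 3.64×91 + 6.37×132 + 5.78×137 + 6.84×113 = 331.24 + 840.84 + 791.86 + 772.92 = 2736.86
Index = 2940.11 / 2736.86 × 100 = 107.4264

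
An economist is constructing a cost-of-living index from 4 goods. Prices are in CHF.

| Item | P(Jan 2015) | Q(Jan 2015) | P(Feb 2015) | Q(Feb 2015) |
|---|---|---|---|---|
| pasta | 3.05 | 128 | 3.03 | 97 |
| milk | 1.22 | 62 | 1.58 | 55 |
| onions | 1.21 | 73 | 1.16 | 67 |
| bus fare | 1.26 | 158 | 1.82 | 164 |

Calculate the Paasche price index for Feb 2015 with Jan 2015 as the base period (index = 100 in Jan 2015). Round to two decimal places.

Paasche price index uses current-period quantities as weights.
ΣP(Feb 2015)·Q(Feb 2015) = 3.03×97 + 1.58×55 + 1.16×67 + 1.82×164 = 293.91 + 86.9 + 77.72 + 298.48 = 757.01
ΣP(Jan 2015)·Q(Feb 2015) = 3.05×97 + 1.22×55 + 1.21×67 + 1.26×164 = 295.85 + 67.1 + 81.07 + 206.64 = 650.66
Index = 757.01 / 650.66 × 100 = 116.3449

116.34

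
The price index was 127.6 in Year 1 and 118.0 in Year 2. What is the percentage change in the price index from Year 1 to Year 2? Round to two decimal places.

Change = (118.0 − 127.6) / 127.6 × 100
       = -9.6 / 127.6 × 100 = -7.5235%

-7.52%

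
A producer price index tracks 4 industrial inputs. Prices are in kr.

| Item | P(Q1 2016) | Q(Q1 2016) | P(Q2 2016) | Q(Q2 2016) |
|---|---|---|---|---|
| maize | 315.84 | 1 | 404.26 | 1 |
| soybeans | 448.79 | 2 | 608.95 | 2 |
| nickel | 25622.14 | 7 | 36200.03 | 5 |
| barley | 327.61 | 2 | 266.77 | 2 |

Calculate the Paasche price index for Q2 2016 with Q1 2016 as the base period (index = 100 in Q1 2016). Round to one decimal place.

Paasche price index uses current-period quantities as weights.
ΣP(Q2 2016)·Q(Q2 2016) = 404.26×1 + 608.95×2 + 36200.03×5 + 266.77×2 = 404.26 + 1217.9 + 181000.15 + 533.54 = 183155.85
ΣP(Q1 2016)·Q(Q2 2016) = 315.84×1 + 448.79×2 + 25622.14×5 + 327.61×2 = 315.84 + 897.58 + 128110.7 + 655.22 = 129979.34
Index = 183155.85 / 129979.34 × 100 = 140.9115

140.9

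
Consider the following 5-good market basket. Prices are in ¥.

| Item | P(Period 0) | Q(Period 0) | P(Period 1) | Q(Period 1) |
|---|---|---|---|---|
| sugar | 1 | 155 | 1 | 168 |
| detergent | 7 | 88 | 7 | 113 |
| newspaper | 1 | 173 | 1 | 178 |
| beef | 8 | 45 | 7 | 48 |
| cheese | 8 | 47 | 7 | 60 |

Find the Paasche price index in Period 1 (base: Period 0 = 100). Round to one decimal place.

94.6

Paasche price index uses current-period quantities as weights.
ΣP(Period 1)·Q(Period 1) = 1×168 + 7×113 + 1×178 + 7×48 + 7×60 = 168 + 791 + 178 + 336 + 420 = 1893
ΣP(Period 0)·Q(Period 1) = 1×168 + 7×113 + 1×178 + 8×48 + 8×60 = 168 + 791 + 178 + 384 + 480 = 2001
Index = 1893 / 2001 × 100 = 94.6027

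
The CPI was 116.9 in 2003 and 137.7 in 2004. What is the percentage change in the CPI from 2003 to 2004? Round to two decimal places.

Change = (137.7 − 116.9) / 116.9 × 100
       = 20.8 / 116.9 × 100 = 17.7930%

17.79%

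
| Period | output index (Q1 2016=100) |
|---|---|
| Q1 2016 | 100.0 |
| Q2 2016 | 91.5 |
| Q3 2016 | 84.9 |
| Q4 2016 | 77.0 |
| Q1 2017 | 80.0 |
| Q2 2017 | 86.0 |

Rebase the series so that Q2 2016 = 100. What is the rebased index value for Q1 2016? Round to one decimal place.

Rebased(Q1 2016) = 100.0 / 91.5 × 100 = 109.2896

109.3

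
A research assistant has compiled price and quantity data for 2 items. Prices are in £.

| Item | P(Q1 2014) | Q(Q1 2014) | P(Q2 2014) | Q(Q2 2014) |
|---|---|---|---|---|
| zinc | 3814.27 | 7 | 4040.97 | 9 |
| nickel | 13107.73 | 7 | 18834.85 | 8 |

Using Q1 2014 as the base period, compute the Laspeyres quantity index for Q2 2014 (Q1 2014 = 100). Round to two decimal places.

117.51

Laspeyres quantity index uses base-period prices as weights.
ΣP(Q1 2014)·Q(Q2 2014) = 3814.27×9 + 13107.73×8 = 34328.43 + 104861.84 = 139190.27
ΣP(Q1 2014)·Q(Q1 2014) = 3814.27×7 + 13107.73×7 = 26699.89 + 91754.11 = 118454
Index = 139190.27 / 118454 × 100 = 117.5058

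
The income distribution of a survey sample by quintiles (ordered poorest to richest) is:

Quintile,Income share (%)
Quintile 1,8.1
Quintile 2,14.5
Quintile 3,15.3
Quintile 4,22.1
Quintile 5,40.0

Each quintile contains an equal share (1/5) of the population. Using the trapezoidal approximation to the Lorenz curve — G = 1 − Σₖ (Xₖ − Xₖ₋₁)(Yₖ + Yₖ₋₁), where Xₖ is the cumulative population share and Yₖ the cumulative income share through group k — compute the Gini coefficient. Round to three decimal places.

0.286

Cumulative income shares Yₖ: 0.0810, 0.2260, 0.3790, 0.6000, 1.0000
Σ (Xₖ−Xₖ₋₁)(Yₖ+Yₖ₋₁) = (1/5)(0.0810+0.0000) + (1/5)(0.2260+0.0810) + (1/5)(0.3790+0.2260) + (1/5)(0.6000+0.3790) + (1/5)(1.0000+0.6000)
  = 0.0162 + 0.0614 + 0.1210 + 0.1958 + 0.3200 = 0.7144
G = 1 − 0.7144 = 0.2856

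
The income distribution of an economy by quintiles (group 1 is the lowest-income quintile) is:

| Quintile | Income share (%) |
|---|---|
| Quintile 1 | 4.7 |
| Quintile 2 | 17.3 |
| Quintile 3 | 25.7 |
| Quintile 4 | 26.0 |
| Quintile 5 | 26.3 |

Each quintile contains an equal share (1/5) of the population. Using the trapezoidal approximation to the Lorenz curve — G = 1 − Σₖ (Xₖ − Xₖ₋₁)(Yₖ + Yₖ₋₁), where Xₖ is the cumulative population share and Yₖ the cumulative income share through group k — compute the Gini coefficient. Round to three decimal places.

0.208

Cumulative income shares Yₖ: 0.0470, 0.2200, 0.4770, 0.7370, 1.0000
Σ (Xₖ−Xₖ₋₁)(Yₖ+Yₖ₋₁) = (1/5)(0.0470+0.0000) + (1/5)(0.2200+0.0470) + (1/5)(0.4770+0.2200) + (1/5)(0.7370+0.4770) + (1/5)(1.0000+0.7370)
  = 0.0094 + 0.0534 + 0.1394 + 0.2428 + 0.3474 = 0.7924
G = 1 − 0.7924 = 0.2076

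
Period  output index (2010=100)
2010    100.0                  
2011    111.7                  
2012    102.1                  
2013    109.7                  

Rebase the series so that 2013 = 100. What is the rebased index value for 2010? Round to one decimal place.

Rebased(2010) = 100.0 / 109.7 × 100 = 91.1577

91.2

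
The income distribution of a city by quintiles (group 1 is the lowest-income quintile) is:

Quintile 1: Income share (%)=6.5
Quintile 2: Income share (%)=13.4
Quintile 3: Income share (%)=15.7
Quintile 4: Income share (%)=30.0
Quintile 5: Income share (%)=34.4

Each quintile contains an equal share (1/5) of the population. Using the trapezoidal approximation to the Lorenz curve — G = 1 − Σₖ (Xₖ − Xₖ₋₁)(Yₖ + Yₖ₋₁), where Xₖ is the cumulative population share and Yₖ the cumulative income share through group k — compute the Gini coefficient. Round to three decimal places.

Cumulative income shares Yₖ: 0.0650, 0.1990, 0.3560, 0.6560, 1.0000
Σ (Xₖ−Xₖ₋₁)(Yₖ+Yₖ₋₁) = (1/5)(0.0650+0.0000) + (1/5)(0.1990+0.0650) + (1/5)(0.3560+0.1990) + (1/5)(0.6560+0.3560) + (1/5)(1.0000+0.6560)
  = 0.0130 + 0.0528 + 0.1110 + 0.2024 + 0.3312 = 0.7104
G = 1 − 0.7104 = 0.2896

0.290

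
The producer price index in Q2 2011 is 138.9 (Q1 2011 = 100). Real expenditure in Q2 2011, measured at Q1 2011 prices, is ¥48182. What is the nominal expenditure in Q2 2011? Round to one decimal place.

66924.8

Nominal = Real × (Index/100) = 48182 × (138.9/100)
        = 48182 × 1.389 = 66924.7980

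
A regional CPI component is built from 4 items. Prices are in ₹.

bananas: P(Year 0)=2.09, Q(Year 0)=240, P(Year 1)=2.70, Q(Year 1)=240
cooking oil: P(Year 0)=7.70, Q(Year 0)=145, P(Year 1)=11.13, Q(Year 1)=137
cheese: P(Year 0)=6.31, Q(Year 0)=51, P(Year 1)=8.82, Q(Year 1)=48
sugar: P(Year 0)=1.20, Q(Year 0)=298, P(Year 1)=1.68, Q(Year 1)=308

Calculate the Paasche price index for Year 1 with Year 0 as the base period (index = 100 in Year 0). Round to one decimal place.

139.7

Paasche price index uses current-period quantities as weights.
ΣP(Year 1)·Q(Year 1) = 2.70×240 + 11.13×137 + 8.82×48 + 1.68×308 = 648 + 1524.81 + 423.36 + 517.44 = 3113.61
ΣP(Year 0)·Q(Year 1) = 2.09×240 + 7.70×137 + 6.31×48 + 1.20×308 = 501.6 + 1054.9 + 302.88 + 369.6 = 2228.98
Index = 3113.61 / 2228.98 × 100 = 139.6877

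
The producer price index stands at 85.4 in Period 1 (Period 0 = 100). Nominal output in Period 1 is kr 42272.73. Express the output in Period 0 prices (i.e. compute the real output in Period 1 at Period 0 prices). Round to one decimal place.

49499.7

Real = Nominal ÷ (Index/100) = 42272.73 ÷ (85.4/100)
     = 42272.73 ÷ 0.854 = 49499.6838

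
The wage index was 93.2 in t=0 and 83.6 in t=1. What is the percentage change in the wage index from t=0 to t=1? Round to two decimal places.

-10.30%

Change = (83.6 − 93.2) / 93.2 × 100
       = -9.6 / 93.2 × 100 = -10.3004%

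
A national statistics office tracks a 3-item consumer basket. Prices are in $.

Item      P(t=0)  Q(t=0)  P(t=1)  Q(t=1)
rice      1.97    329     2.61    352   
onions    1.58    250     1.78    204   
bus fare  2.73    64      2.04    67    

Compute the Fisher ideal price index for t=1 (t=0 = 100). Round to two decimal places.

118.05

Laspeyres component (base-period weights):
ΣP(t=1)Q(t=0) = 2.61×329 + 1.78×250 + 2.04×64 = 858.69 + 445 + 130.56 = 1434.25
ΣP(t=0)Q(t=0) = 1.97×329 + 1.58×250 + 2.73×64 = 648.13 + 395 + 174.72 = 1217.85
L = 1434.25 / 1217.85 × 100 = 117.7690
Paasche component (current-period weights):
ΣP(t=1)Q(t=1) = 2.61×352 + 1.78×204 + 2.04×67 = 918.72 + 363.12 + 136.68 = 1418.52
ΣP(t=0)Q(t=1) = 1.97×352 + 1.58×204 + 2.73×67 = 693.44 + 322.32 + 182.91 = 1198.67
P = 1418.52 / 1198.67 × 100 = 118.3412
Fisher = √(L × P) = √(117.7690 × 118.3412) = 118.0547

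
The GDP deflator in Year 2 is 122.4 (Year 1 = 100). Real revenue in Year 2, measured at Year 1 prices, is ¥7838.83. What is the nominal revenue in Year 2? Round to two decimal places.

Nominal = Real × (Index/100) = 7838.83 × (122.4/100)
        = 7838.83 × 1.224 = 9594.7279

9594.73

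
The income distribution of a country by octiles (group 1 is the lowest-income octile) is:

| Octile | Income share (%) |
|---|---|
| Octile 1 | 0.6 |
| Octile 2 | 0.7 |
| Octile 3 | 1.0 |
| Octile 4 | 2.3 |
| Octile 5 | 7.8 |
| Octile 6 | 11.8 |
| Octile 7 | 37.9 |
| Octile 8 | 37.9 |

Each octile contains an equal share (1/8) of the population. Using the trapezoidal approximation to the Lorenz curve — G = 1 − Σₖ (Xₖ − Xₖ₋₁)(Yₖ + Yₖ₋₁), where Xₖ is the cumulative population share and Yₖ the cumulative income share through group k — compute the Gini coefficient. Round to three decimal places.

0.606

Cumulative income shares Yₖ: 0.0060, 0.0130, 0.0230, 0.0460, 0.1240, 0.2420, 0.6210, 1.0000
Σ (Xₖ−Xₖ₋₁)(Yₖ+Yₖ₋₁) = (1/8)(0.0060+0.0000) + (1/8)(0.0130+0.0060) + (1/8)(0.0230+0.0130) + (1/8)(0.0460+0.0230) + (1/8)(0.1240+0.0460) + (1/8)(0.2420+0.1240) + (1/8)(0.6210+0.2420) + (1/8)(1.0000+0.6210)
  = 0.0008 + 0.0024 + 0.0045 + 0.0086 + 0.0212 + 0.0457 + 0.1079 + 0.2026 = 0.3937
G = 1 − 0.3937 = 0.6062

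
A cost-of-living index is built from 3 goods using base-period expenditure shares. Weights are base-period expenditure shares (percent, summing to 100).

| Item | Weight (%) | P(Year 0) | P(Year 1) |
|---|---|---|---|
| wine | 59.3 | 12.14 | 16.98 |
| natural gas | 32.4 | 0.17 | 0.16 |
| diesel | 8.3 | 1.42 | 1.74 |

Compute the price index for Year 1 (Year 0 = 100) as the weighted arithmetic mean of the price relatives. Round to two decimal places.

123.61

wine: 59.3 × (16.98/12.14) = 59.3 × 1.398682 = 82.9418
natural gas: 32.4 × (0.16/0.17) = 32.4 × 0.941176 = 30.4941
diesel: 8.3 × (1.74/1.42) = 8.3 × 1.225352 = 10.1704
Index = Σ wᵢ·(p₁ᵢ/p₀ᵢ) = 82.9418 + 30.4941 + 10.1704 = 123.6064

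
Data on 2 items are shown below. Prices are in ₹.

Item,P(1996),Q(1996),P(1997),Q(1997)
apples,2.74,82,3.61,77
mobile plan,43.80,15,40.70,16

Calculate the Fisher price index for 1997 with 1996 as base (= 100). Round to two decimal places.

Laspeyres component (base-period weights):
ΣP(1997)Q(1996) = 3.61×82 + 40.70×15 = 296.02 + 610.5 = 906.52
ΣP(1996)Q(1996) = 2.74×82 + 43.80×15 = 224.68 + 657 = 881.68
L = 906.52 / 881.68 × 100 = 102.8173
Paasche component (current-period weights):
ΣP(1997)Q(1997) = 3.61×77 + 40.70×16 = 277.97 + 651.2 = 929.17
ΣP(1996)Q(1997) = 2.74×77 + 43.80×16 = 210.98 + 700.8 = 911.78
P = 929.17 / 911.78 × 100 = 101.9073
Fisher = √(L × P) = √(102.8173 × 101.9073) = 102.3613

102.36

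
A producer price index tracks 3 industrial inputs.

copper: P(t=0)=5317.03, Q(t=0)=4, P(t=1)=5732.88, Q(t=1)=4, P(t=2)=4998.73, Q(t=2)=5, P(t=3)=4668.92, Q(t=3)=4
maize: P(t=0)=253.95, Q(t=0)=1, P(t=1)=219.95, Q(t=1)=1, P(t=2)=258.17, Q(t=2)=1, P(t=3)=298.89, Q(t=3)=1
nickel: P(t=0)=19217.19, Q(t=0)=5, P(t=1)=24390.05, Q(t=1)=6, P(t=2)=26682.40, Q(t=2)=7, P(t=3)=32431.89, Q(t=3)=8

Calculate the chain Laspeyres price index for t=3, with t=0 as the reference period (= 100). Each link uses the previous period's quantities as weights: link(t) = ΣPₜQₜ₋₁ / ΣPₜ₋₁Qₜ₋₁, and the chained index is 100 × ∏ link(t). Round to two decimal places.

155.20

Link t=0→t=1:
ΣP(t=1)Q(t=0) = 5732.88×4 + 219.95×1 + 24390.05×5 = 22931.52 + 219.95 + 121950.25 = 145101.72
ΣP(t=0)Q(t=0) = 5317.03×4 + 253.95×1 + 19217.19×5 = 21268.12 + 253.95 + 96085.95 = 117608.02
link = 145101.72/117608.02 = 1.233774
Link t=1→t=2:
ΣP(t=2)Q(t=1) = 4998.73×4 + 258.17×1 + 26682.40×6 = 19994.92 + 258.17 + 160094.4 = 180347.49
ΣP(t=1)Q(t=1) = 5732.88×4 + 219.95×1 + 24390.05×6 = 22931.52 + 219.95 + 146340.3 = 169491.77
link = 180347.49/169491.77 = 1.064049
Link t=2→t=3:
ΣP(t=3)Q(t=2) = 4668.92×5 + 298.89×1 + 32431.89×7 = 23344.6 + 298.89 + 227023.23 = 250666.72
ΣP(t=2)Q(t=2) = 4998.73×5 + 258.17×1 + 26682.40×7 = 24993.65 + 258.17 + 186776.8 = 212028.62
link = 250666.72/212028.62 = 1.182231
Chained index = 100 × 1.233774 × 1.064049 × 1.182231 = 155.2027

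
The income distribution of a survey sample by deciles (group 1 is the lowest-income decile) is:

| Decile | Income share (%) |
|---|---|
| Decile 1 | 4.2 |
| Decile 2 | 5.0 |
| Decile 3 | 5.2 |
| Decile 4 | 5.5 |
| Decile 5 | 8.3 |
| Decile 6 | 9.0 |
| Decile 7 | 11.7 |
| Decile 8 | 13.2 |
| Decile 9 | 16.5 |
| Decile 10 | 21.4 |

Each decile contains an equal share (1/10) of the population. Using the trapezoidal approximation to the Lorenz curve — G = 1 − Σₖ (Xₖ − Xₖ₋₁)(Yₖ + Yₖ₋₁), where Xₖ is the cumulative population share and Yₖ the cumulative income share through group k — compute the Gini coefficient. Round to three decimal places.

0.295

Cumulative income shares Yₖ: 0.0420, 0.0920, 0.1440, 0.1990, 0.2820, 0.3720, 0.4890, 0.6210, 0.7860, 1.0000
Σ (Xₖ−Xₖ₋₁)(Yₖ+Yₖ₋₁) = (1/10)(0.0420+0.0000) + (1/10)(0.0920+0.0420) + (1/10)(0.1440+0.0920) + (1/10)(0.1990+0.1440) + (1/10)(0.2820+0.1990) + (1/10)(0.3720+0.2820) + (1/10)(0.4890+0.3720) + (1/10)(0.6210+0.4890) + (1/10)(0.7860+0.6210) + (1/10)(1.0000+0.7860)
  = 0.0042 + 0.0134 + 0.0236 + 0.0343 + 0.0481 + 0.0654 + 0.0861 + 0.1110 + 0.1407 + 0.1786 = 0.7054
G = 1 − 0.7054 = 0.2946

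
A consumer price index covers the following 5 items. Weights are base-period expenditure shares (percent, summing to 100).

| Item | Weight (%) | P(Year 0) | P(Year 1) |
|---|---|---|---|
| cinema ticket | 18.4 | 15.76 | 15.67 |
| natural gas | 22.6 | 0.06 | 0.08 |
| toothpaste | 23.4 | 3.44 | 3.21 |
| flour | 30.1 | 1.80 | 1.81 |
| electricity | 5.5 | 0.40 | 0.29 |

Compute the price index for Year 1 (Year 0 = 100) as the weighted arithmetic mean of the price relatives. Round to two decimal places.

104.52

cinema ticket: 18.4 × (15.67/15.76) = 18.4 × 0.994289 = 18.2949
natural gas: 22.6 × (0.08/0.06) = 22.6 × 1.333333 = 30.1333
toothpaste: 23.4 × (3.21/3.44) = 23.4 × 0.933140 = 21.8355
flour: 30.1 × (1.81/1.80) = 30.1 × 1.005556 = 30.2672
electricity: 5.5 × (0.29/0.40) = 5.5 × 0.725000 = 3.9875
Index = Σ wᵢ·(p₁ᵢ/p₀ᵢ) = 18.2949 + 30.1333 + 21.8355 + 30.2672 + 3.9875 = 104.5184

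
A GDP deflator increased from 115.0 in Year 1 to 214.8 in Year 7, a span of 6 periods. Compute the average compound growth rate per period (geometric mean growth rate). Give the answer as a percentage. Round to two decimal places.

10.97%

Growth factor = (214.8/115.0)^(1/6) = (1.867826)^(1/6) = 1.109744
Growth rate = 1.109744 − 1 = 0.109744 = 10.9744%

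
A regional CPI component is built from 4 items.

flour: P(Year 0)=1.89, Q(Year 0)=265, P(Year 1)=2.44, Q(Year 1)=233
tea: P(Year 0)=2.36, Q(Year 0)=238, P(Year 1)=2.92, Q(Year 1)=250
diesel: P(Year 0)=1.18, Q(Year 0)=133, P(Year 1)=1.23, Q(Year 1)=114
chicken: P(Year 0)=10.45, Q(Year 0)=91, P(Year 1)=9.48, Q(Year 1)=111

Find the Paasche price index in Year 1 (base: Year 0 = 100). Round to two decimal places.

107.15

Paasche price index uses current-period quantities as weights.
ΣP(Year 1)·Q(Year 1) = 2.44×233 + 2.92×250 + 1.23×114 + 9.48×111 = 568.52 + 730 + 140.22 + 1052.28 = 2491.02
ΣP(Year 0)·Q(Year 1) = 1.89×233 + 2.36×250 + 1.18×114 + 10.45×111 = 440.37 + 590 + 134.52 + 1159.95 = 2324.84
Index = 2491.02 / 2324.84 × 100 = 107.1480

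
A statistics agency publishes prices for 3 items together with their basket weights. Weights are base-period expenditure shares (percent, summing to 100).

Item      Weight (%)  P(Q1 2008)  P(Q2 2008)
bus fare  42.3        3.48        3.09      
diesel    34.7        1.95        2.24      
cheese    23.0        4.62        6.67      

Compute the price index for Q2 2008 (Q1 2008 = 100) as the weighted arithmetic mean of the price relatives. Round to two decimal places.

bus fare: 42.3 × (3.09/3.48) = 42.3 × 0.887931 = 37.5595
diesel: 34.7 × (2.24/1.95) = 34.7 × 1.148718 = 39.8605
cheese: 23.0 × (6.67/4.62) = 23.0 × 1.443723 = 33.2056
Index = Σ wᵢ·(p₁ᵢ/p₀ᵢ) = 37.5595 + 39.8605 + 33.2056 = 110.6256

110.63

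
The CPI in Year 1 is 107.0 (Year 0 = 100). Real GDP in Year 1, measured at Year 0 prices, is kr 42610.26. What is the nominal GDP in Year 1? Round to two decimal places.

Nominal = Real × (Index/100) = 42610.26 × (107.0/100)
        = 42610.26 × 1.070 = 45592.9782

45592.98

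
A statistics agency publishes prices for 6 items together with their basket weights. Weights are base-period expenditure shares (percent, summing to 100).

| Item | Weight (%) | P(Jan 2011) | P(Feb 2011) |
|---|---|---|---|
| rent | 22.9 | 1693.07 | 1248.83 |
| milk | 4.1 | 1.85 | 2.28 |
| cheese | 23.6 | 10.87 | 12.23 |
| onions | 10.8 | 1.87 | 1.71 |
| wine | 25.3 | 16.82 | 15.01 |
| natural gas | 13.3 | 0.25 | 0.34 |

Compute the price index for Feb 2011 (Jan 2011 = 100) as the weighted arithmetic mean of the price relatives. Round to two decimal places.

rent: 22.9 × (1248.83/1693.07) = 22.9 × 0.737613 = 16.8913
milk: 4.1 × (2.28/1.85) = 4.1 × 1.232432 = 5.0530
cheese: 23.6 × (12.23/10.87) = 23.6 × 1.125115 = 26.5527
onions: 10.8 × (1.71/1.87) = 10.8 × 0.914439 = 9.8759
wine: 25.3 × (15.01/16.82) = 25.3 × 0.892390 = 22.5775
natural gas: 13.3 × (0.34/0.25) = 13.3 × 1.360000 = 18.0880
Index = Σ wᵢ·(p₁ᵢ/p₀ᵢ) = 16.8913 + 5.0530 + 26.5527 + 9.8759 + 22.5775 + 18.0880 = 99.0384

99.04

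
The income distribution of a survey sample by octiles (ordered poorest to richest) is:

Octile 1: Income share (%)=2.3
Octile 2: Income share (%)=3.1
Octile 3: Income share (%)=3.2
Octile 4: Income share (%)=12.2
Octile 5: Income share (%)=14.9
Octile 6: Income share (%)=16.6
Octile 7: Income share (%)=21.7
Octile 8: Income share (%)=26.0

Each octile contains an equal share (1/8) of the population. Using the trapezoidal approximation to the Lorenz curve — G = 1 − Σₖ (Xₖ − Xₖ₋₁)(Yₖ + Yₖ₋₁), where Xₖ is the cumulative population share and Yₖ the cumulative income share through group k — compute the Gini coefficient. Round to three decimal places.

Cumulative income shares Yₖ: 0.0230, 0.0540, 0.0860, 0.2080, 0.3570, 0.5230, 0.7400, 1.0000
Σ (Xₖ−Xₖ₋₁)(Yₖ+Yₖ₋₁) = (1/8)(0.0230+0.0000) + (1/8)(0.0540+0.0230) + (1/8)(0.0860+0.0540) + (1/8)(0.2080+0.0860) + (1/8)(0.3570+0.2080) + (1/8)(0.5230+0.3570) + (1/8)(0.7400+0.5230) + (1/8)(1.0000+0.7400)
  = 0.0029 + 0.0096 + 0.0175 + 0.0367 + 0.0706 + 0.1100 + 0.1579 + 0.2175 = 0.6228
G = 1 − 0.6228 = 0.3772

0.377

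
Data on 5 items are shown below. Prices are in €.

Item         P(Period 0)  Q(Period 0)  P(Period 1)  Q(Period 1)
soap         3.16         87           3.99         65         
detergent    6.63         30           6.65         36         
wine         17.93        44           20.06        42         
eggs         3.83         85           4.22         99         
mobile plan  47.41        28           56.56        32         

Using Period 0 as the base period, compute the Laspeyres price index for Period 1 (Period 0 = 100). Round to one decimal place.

Laspeyres price index uses base-period quantities as weights.
ΣP(Period 1)·Q(Period 0) = 3.99×87 + 6.65×30 + 20.06×44 + 4.22×85 + 56.56×28 = 347.13 + 199.5 + 882.64 + 358.7 + 1583.68 = 3371.65
ΣP(Period 0)·Q(Period 0) = 3.16×87 + 6.63×30 + 17.93×44 + 3.83×85 + 47.41×28 = 274.92 + 198.9 + 788.92 + 325.55 + 1327.48 = 2915.77
Index = 3371.65 / 2915.77 × 100 = 115.6350

115.6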